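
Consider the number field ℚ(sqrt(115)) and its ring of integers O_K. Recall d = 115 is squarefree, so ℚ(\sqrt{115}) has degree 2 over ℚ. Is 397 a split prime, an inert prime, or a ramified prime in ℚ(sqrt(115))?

Since 115 ≢ 1 mod 4, the ring of integers is ℤ[√115] with discriminant 4·115 = 460.
Since gcd(397, 460) = 1 the prime 397 does not ramify.
Euler's criterion: 115^198 mod 397 = 396. Thus (115|397) = -1.
d is a non-residue mod p, hence 397 remains inert in O_K.

inert — (397) stays prime in O_K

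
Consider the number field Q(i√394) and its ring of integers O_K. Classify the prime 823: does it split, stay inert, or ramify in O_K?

d = -394 ≡ 2 (mod 4), so O_K = ℤ[√-394] and disc(K) = 4d = -1576.
823 ∤ -1576, so 823 is unramified.
Euler's criterion: (-394)^411 mod 823 = 1. Thus (-394|823) = 1.
(-394/823) = 1, so 823 splits.

split — (823) = 𝔭₁𝔭₂ with 𝔭₁ ≠ 𝔭₂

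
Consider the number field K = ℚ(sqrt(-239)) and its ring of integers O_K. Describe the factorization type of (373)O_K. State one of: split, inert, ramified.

373 splits in O_K

Since -239 ≡ 1 mod 4, the ring of integers is ℤ[(1+√-239)/2] with discriminant -239.
disc(K) = -239 is not divisible by 373; 373 is unramified.
Legendre symbol by Euler's criterion: (-239/373) ≡ (-239)^186 ≡ 1 (mod 373), i.e. (-239/373) = 1.
Legendre symbol 1 ⇒ 373 is split.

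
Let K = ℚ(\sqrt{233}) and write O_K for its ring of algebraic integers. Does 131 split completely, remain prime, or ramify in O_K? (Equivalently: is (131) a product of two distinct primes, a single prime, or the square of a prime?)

split — (131) = 𝔭₁𝔭₂ with 𝔭₁ ≠ 𝔭₂

d = 233 ≡ 1 (mod 4), so O_K = ℤ[(1+√233)/2] and disc(K) = d = 233.
disc(K) = 233 is not divisible by 131; 131 is unramified.
(233/131) = 102^65 mod 131 = 1, giving Legendre symbol 1.
(233/131) = 1, so 131 splits.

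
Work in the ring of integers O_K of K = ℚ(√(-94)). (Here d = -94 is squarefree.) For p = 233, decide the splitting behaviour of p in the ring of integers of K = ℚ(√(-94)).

inert

d = -94 ≡ 2 (mod 4), so O_K = ℤ[√-94] and disc(K) = 4d = -376.
disc(K) = -376 is not divisible by 233; 233 is unramified.
(-94/233) = 139^116 mod 233 = 232, giving Legendre symbol -1.
Legendre symbol -1 ⇒ 233 is inert.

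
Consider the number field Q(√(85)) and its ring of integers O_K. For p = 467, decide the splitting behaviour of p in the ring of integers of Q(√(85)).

Since 85 ≡ 1 mod 4, the ring of integers is ℤ[(1+√85)/2] with discriminant 85.
Since gcd(467, 85) = 1 the prime 467 does not ramify.
(85/467) = 85^233 mod 467 = 466, giving Legendre symbol -1.
d is a non-residue mod p, hence 467 remains inert in O_K.

467 remains inert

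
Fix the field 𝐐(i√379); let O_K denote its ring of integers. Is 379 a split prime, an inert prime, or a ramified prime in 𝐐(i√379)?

ramifies in O_K

-379 mod 4 = 1, hence disc K = -379 and O_K = ℤ[(1+√-379)/2].
379 divides disc(K) = -379, so 379 ramifies.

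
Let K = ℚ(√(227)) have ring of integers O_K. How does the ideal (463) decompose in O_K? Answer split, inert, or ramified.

inert — (463) stays prime in O_K

Since 227 ≢ 1 mod 4, the ring of integers is ℤ[√227] with discriminant 4·227 = 908.
463 ∤ 908, so 463 is unramified.
(227/463) = 227^231 mod 463 = 462, giving Legendre symbol -1.
(227/463) = -1, so 463 is inert.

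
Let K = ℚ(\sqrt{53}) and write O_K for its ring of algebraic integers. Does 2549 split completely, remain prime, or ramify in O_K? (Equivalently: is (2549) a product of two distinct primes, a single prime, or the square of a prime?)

Since 53 ≡ 1 mod 4, the ring of integers is ℤ[(1+√53)/2] with discriminant 53.
disc(K) = 53 is not divisible by 2549; 2549 is unramified.
Euler's criterion: 53^1274 mod 2549 = 2548. Thus (53|2549) = -1.
(53/2549) = -1, so 2549 is inert.

remains prime (inert)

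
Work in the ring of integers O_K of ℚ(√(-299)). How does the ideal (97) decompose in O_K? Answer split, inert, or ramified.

d = -299 ≡ 1 (mod 4), so O_K = ℤ[(1+√-299)/2] and disc(K) = d = -299.
97 ∤ -299, so 97 is unramified.
(-299/97) = 89^48 mod 97 = 1, giving Legendre symbol 1.
d is a quadratic residue mod p, hence 97 splits in O_K.

split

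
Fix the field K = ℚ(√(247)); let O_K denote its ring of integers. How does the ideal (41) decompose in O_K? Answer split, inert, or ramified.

Since 247 ≢ 1 mod 4, the ring of integers is ℤ[√247] with discriminant 4·247 = 988.
disc(K) = 988 is not divisible by 41; 41 is unramified.
(247/41) = 1^20 mod 41 = 1, giving Legendre symbol 1.
Legendre symbol 1 ⇒ 41 is split.

p splits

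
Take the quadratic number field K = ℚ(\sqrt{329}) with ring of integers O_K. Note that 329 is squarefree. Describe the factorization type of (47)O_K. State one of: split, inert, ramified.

ramifies in O_K

329 mod 4 = 1, hence disc K = 329 and O_K = ℤ[(1+√329)/2].
disc(K) = 329 = 47·7, so p = 47 is ramified.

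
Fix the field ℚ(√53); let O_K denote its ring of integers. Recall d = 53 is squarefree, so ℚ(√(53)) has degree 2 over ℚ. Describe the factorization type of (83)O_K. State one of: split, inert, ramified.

remains prime (inert)

Since 53 ≡ 1 mod 4, the ring of integers is ℤ[(1+√53)/2] with discriminant 53.
disc(K) = 53 is not divisible by 83; 83 is unramified.
Compute (53/83) via Euler: 53^((83-1)/2) mod 83 = 82, so (53/83) = -1.
Legendre symbol -1 ⇒ 83 is inert.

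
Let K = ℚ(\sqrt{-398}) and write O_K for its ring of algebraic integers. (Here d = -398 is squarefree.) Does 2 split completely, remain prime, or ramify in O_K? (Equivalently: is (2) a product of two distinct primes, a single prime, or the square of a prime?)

ramified — (2) = 𝔭²

-398 mod 4 = 2, hence disc K = 4·(-398) = -1592 and O_K = ℤ[√-398].
2 divides disc(K) = -1592, so 2 ramifies.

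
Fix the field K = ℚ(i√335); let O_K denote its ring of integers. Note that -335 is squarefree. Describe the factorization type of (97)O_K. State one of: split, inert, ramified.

split — (97) = 𝔭₁𝔭₂ with 𝔭₁ ≠ 𝔭₂

Since -335 ≡ 1 mod 4, the ring of integers is ℤ[(1+√-335)/2] with discriminant -335.
97 ∤ -335, so 97 is unramified.
Compute (-335/97) via Euler: 53^((97-1)/2) mod 97 = 1, so (-335/97) = 1.
d is a quadratic residue mod p, hence 97 splits in O_K.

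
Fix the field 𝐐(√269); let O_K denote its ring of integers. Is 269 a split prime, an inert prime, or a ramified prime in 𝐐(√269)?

269 mod 4 = 1, hence disc K = 269 and O_K = ℤ[(1+√269)/2].
Ramification test: 269 | 269. The prime 269 ramifies in K.

ramified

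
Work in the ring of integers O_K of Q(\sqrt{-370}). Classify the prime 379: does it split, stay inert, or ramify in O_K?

d = -370 ≡ 2 (mod 4), so O_K = ℤ[√-370] and disc(K) = 4d = -1480.
Since gcd(379, -1480) = 1 the prime 379 does not ramify.
Euler's criterion: (-370)^189 mod 379 = 1. Thus (-370|379) = 1.
(-370/379) = 1, so 379 splits.

p splits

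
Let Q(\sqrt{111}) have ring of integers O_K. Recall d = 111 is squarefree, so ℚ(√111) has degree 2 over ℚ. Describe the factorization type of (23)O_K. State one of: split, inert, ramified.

111 mod 4 = 3, hence disc K = 4·111 = 444 and O_K = ℤ[√111].
disc(K) = 444 is not divisible by 23; 23 is unramified.
Legendre symbol by Euler's criterion: (111/23) ≡ 111^11 ≡ 22 (mod 23), i.e. (111/23) = -1.
(111/23) = -1, so 23 is inert.

inert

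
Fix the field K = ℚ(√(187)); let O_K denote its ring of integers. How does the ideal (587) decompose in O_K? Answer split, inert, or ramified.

p is inert

187 mod 4 = 3, hence disc K = 4·187 = 748 and O_K = ℤ[√187].
disc(K) = 748 is not divisible by 587; 587 is unramified.
(187/587) = 187^293 mod 587 = 586, giving Legendre symbol -1.
Legendre symbol -1 ⇒ 587 is inert.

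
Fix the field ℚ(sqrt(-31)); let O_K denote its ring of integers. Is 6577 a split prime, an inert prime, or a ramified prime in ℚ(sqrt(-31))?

Since -31 ≡ 1 mod 4, the ring of integers is ℤ[(1+√-31)/2] with discriminant -31.
6577 ∤ -31, so 6577 is unramified.
(-31/6577) = 6546^3288 mod 6577 = 1, giving Legendre symbol 1.
(-31/6577) = 1, so 6577 splits.

split — (6577) = 𝔭₁𝔭₂ with 𝔭₁ ≠ 𝔭₂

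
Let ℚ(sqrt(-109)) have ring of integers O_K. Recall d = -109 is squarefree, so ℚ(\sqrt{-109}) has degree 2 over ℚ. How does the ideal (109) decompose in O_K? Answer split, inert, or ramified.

-109 mod 4 = 3, hence disc K = 4·(-109) = -436 and O_K = ℤ[√-109].
disc(K) = -436 = 109·(-4), so p = 109 is ramified.

ramifies in O_K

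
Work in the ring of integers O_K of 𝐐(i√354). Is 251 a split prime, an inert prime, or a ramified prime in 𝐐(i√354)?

-354 mod 4 = 2, hence disc K = 4·(-354) = -1416 and O_K = ℤ[√-354].
disc(K) = -1416 is not divisible by 251; 251 is unramified.
(-354/251) = 148^125 mod 251 = 250, giving Legendre symbol -1.
(-354/251) = -1, so 251 is inert.

remains prime (inert)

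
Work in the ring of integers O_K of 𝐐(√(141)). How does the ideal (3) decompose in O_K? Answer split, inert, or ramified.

3 is ramified

141 mod 4 = 1, hence disc K = 141 and O_K = ℤ[(1+√141)/2].
3 divides disc(K) = 141, so 3 ramifies.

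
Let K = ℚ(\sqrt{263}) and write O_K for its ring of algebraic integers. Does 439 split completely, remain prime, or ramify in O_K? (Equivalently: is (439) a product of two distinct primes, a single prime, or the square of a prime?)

p is inert

263 mod 4 = 3, hence disc K = 4·263 = 1052 and O_K = ℤ[√263].
439 ∤ 1052, so 439 is unramified.
Compute (263/439) via Euler: 263^((439-1)/2) mod 439 = 438, so (263/439) = -1.
(263/439) = -1, so 439 is inert.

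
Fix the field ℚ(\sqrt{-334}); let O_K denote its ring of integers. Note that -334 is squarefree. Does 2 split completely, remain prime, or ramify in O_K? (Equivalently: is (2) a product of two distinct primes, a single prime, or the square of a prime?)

-334 mod 4 = 2, hence disc K = 4·(-334) = -1336 and O_K = ℤ[√-334].
disc(K) = -1336 = 2·(-668), so p = 2 is ramified.

p ramifies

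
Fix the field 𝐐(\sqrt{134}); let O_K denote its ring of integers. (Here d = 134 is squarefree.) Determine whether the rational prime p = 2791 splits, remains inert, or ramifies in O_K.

split

134 mod 4 = 2, hence disc K = 4·134 = 536 and O_K = ℤ[√134].
2791 ∤ 536, so 2791 is unramified.
Compute (134/2791) via Euler: 134^((2791-1)/2) mod 2791 = 1, so (134/2791) = 1.
d is a quadratic residue mod p, hence 2791 splits in O_K.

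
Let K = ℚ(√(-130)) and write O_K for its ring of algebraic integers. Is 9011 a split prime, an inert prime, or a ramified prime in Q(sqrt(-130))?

inert — (9011) stays prime in O_K

-130 mod 4 = 2, hence disc K = 4·(-130) = -520 and O_K = ℤ[√-130].
disc(K) = -520 is not divisible by 9011; 9011 is unramified.
Euler's criterion: (-130)^4505 mod 9011 = 9010. Thus (-130|9011) = -1.
d is a non-residue mod p, hence 9011 remains inert in O_K.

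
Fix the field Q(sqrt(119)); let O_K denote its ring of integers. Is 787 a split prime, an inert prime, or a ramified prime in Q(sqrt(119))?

remains prime (inert)

d = 119 ≡ 3 (mod 4), so O_K = ℤ[√119] and disc(K) = 4d = 476.
787 ∤ 476, so 787 is unramified.
Euler's criterion: 119^393 mod 787 = 786. Thus (119|787) = -1.
Legendre symbol -1 ⇒ 787 is inert.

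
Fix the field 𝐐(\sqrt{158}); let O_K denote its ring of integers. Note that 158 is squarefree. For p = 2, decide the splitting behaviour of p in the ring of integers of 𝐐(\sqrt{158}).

ramified — (2) = 𝔭²

158 mod 4 = 2, hence disc K = 4·158 = 632 and O_K = ℤ[√158].
2 divides disc(K) = 632, so 2 ramifies.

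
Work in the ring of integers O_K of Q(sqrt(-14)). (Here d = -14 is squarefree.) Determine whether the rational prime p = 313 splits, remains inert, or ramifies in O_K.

remains prime (inert)

Since -14 ≢ 1 mod 4, the ring of integers is ℤ[√-14] with discriminant 4·(-14) = -56.
313 ∤ -56, so 313 is unramified.
(-14/313) = 299^156 mod 313 = 312, giving Legendre symbol -1.
d is a non-residue mod p, hence 313 remains inert in O_K.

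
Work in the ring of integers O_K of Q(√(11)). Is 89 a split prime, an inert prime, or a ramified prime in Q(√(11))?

89 splits in O_K

11 mod 4 = 3, hence disc K = 4·11 = 44 and O_K = ℤ[√11].
Since gcd(89, 44) = 1 the prime 89 does not ramify.
Euler's criterion: 11^44 mod 89 = 1. Thus (11|89) = 1.
d is a quadratic residue mod p, hence 89 splits in O_K.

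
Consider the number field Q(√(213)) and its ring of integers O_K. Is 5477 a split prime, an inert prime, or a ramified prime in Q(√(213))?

213 mod 4 = 1, hence disc K = 213 and O_K = ℤ[(1+√213)/2].
disc(K) = 213 is not divisible by 5477; 5477 is unramified.
Euler's criterion: 213^2738 mod 5477 = 5476. Thus (213|5477) = -1.
(213/5477) = -1, so 5477 is inert.

p is inert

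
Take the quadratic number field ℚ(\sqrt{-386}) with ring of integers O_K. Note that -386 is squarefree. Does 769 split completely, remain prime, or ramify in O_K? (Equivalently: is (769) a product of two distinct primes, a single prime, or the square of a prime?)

splits completely

d = -386 ≡ 2 (mod 4), so O_K = ℤ[√-386] and disc(K) = 4d = -1544.
Since gcd(769, -1544) = 1 the prime 769 does not ramify.
(-386/769) = 383^384 mod 769 = 1, giving Legendre symbol 1.
Legendre symbol 1 ⇒ 769 is split.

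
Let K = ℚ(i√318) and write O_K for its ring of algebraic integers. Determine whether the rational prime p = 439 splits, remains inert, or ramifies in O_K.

splits completely

d = -318 ≡ 2 (mod 4), so O_K = ℤ[√-318] and disc(K) = 4d = -1272.
disc(K) = -1272 is not divisible by 439; 439 is unramified.
Compute (-318/439) via Euler: 121^((439-1)/2) mod 439 = 1, so (-318/439) = 1.
Legendre symbol 1 ⇒ 439 is split.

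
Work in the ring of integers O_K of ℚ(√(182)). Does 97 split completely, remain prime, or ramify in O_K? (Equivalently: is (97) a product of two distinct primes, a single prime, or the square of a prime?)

split — (97) = 𝔭₁𝔭₂ with 𝔭₁ ≠ 𝔭₂

d = 182 ≡ 2 (mod 4), so O_K = ℤ[√182] and disc(K) = 4d = 728.
97 ∤ 728, so 97 is unramified.
Compute (182/97) via Euler: 85^((97-1)/2) mod 97 = 1, so (182/97) = 1.
(182/97) = 1, so 97 splits.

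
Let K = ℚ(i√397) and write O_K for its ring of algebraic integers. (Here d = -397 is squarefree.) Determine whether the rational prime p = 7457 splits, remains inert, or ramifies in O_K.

d = -397 ≡ 3 (mod 4), so O_K = ℤ[√-397] and disc(K) = 4d = -1588.
Since gcd(7457, -1588) = 1 the prime 7457 does not ramify.
Euler's criterion: (-397)^3728 mod 7457 = 7456. Thus (-397|7457) = -1.
(-397/7457) = -1, so 7457 is inert.

remains prime (inert)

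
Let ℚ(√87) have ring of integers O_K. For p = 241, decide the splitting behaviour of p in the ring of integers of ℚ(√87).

split

87 mod 4 = 3, hence disc K = 4·87 = 348 and O_K = ℤ[√87].
241 ∤ 348, so 241 is unramified.
Compute (87/241) via Euler: 87^((241-1)/2) mod 241 = 1, so (87/241) = 1.
Legendre symbol 1 ⇒ 241 is split.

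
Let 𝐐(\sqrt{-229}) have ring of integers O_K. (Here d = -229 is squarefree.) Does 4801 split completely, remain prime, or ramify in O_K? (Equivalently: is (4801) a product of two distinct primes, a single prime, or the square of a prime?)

-229 mod 4 = 3, hence disc K = 4·(-229) = -916 and O_K = ℤ[√-229].
4801 ∤ -916, so 4801 is unramified.
Compute (-229/4801) via Euler: 4572^((4801-1)/2) mod 4801 = 4800, so (-229/4801) = -1.
(-229/4801) = -1, so 4801 is inert.

4801 remains inert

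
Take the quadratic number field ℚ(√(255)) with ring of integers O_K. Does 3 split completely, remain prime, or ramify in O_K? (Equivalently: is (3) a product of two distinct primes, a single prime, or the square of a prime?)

p ramifies

255 mod 4 = 3, hence disc K = 4·255 = 1020 and O_K = ℤ[√255].
Ramification test: 3 | 1020. The prime 3 ramifies in K.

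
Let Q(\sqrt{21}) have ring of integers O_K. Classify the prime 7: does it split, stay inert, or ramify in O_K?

ramifies in O_K

21 mod 4 = 1, hence disc K = 21 and O_K = ℤ[(1+√21)/2].
Ramification test: 7 | 21. The prime 7 ramifies in K.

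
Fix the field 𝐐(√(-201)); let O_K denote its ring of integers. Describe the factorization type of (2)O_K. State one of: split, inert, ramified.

-201 mod 4 = 3, hence disc K = 4·(-201) = -804 and O_K = ℤ[√-201].
Ramification test: 2 | -804. The prime 2 ramifies in K.

p ramifies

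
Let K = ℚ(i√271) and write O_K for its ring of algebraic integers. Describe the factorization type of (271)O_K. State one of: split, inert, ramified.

ramified — (271) = 𝔭²

-271 mod 4 = 1, hence disc K = -271 and O_K = ℤ[(1+√-271)/2].
Ramification test: 271 | -271. The prime 271 ramifies in K.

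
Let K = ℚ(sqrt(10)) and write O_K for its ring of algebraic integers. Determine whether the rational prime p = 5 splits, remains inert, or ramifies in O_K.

Since 10 ≢ 1 mod 4, the ring of integers is ℤ[√10] with discriminant 4·10 = 40.
Ramification test: 5 | 40. The prime 5 ramifies in K.

p ramifies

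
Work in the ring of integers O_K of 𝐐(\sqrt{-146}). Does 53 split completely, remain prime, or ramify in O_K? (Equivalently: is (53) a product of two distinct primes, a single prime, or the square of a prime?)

p splits

-146 mod 4 = 2, hence disc K = 4·(-146) = -584 and O_K = ℤ[√-146].
Since gcd(53, -584) = 1 the prime 53 does not ramify.
Compute (-146/53) via Euler: 13^((53-1)/2) mod 53 = 1, so (-146/53) = 1.
d is a quadratic residue mod p, hence 53 splits in O_K.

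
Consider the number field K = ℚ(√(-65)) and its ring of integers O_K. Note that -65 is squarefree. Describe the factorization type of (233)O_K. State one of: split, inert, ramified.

Since -65 ≢ 1 mod 4, the ring of integers is ℤ[√-65] with discriminant 4·(-65) = -260.
disc(K) = -260 is not divisible by 233; 233 is unramified.
Legendre symbol by Euler's criterion: (-65/233) ≡ (-65)^116 ≡ 232 (mod 233), i.e. (-65/233) = -1.
(-65/233) = -1, so 233 is inert.

remains prime (inert)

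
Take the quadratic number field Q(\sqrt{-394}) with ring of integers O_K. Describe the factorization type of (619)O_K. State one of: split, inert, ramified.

split — (619) = 𝔭₁𝔭₂ with 𝔭₁ ≠ 𝔭₂

d = -394 ≡ 2 (mod 4), so O_K = ℤ[√-394] and disc(K) = 4d = -1576.
619 ∤ -1576, so 619 is unramified.
(-394/619) = 225^309 mod 619 = 1, giving Legendre symbol 1.
(-394/619) = 1, so 619 splits.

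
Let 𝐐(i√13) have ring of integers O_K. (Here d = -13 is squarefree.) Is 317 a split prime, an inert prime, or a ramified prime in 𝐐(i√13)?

Since -13 ≢ 1 mod 4, the ring of integers is ℤ[√-13] with discriminant 4·(-13) = -52.
Since gcd(317, -52) = 1 the prime 317 does not ramify.
Compute (-13/317) via Euler: 304^((317-1)/2) mod 317 = 316, so (-13/317) = -1.
d is a non-residue mod p, hence 317 remains inert in O_K.

317 remains inert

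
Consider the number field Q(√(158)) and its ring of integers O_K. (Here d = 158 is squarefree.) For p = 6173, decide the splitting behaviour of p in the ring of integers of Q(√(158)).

d = 158 ≡ 2 (mod 4), so O_K = ℤ[√158] and disc(K) = 4d = 632.
disc(K) = 632 is not divisible by 6173; 6173 is unramified.
Compute (158/6173) via Euler: 158^((6173-1)/2) mod 6173 = 6172, so (158/6173) = -1.
Legendre symbol -1 ⇒ 6173 is inert.

remains prime (inert)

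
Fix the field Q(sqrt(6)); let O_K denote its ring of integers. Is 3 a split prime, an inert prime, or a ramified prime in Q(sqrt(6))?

ramified

6 mod 4 = 2, hence disc K = 4·6 = 24 and O_K = ℤ[√6].
Ramification test: 3 | 24. The prime 3 ramifies in K.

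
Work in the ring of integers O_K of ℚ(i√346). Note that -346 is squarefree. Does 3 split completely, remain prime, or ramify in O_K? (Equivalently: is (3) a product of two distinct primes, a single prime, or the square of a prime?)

-346 mod 4 = 2, hence disc K = 4·(-346) = -1384 and O_K = ℤ[√-346].
Since gcd(3, -1384) = 1 the prime 3 does not ramify.
Legendre symbol by Euler's criterion: (-346/3) ≡ (-346)^1 ≡ 2 (mod 3), i.e. (-346/3) = -1.
(-346/3) = -1, so 3 is inert.

inert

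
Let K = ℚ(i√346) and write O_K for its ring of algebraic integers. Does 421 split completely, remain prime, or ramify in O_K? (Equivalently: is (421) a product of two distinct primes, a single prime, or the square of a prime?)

-346 mod 4 = 2, hence disc K = 4·(-346) = -1384 and O_K = ℤ[√-346].
Since gcd(421, -1384) = 1 the prime 421 does not ramify.
(-346/421) = 75^210 mod 421 = 1, giving Legendre symbol 1.
d is a quadratic residue mod p, hence 421 splits in O_K.

421 splits in O_K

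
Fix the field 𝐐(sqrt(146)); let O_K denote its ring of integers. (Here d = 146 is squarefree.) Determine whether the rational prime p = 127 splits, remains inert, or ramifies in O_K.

146 mod 4 = 2, hence disc K = 4·146 = 584 and O_K = ℤ[√146].
disc(K) = 584 is not divisible by 127; 127 is unramified.
(146/127) = 19^63 mod 127 = 1, giving Legendre symbol 1.
d is a quadratic residue mod p, hence 127 splits in O_K.

127 splits in O_K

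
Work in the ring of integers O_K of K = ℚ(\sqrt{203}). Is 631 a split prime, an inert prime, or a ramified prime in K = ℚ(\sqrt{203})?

d = 203 ≡ 3 (mod 4), so O_K = ℤ[√203] and disc(K) = 4d = 812.
disc(K) = 812 is not divisible by 631; 631 is unramified.
Compute (203/631) via Euler: 203^((631-1)/2) mod 631 = 630, so (203/631) = -1.
d is a non-residue mod p, hence 631 remains inert in O_K.

p is inert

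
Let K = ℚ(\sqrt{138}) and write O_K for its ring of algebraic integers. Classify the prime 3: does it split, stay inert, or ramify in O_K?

ramified — (3) = 𝔭²

d = 138 ≡ 2 (mod 4), so O_K = ℤ[√138] and disc(K) = 4d = 552.
3 divides disc(K) = 552, so 3 ramifies.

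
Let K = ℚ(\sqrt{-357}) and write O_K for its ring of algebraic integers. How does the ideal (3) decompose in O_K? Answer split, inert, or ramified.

d = -357 ≡ 3 (mod 4), so O_K = ℤ[√-357] and disc(K) = 4d = -1428.
Ramification test: 3 | -1428. The prime 3 ramifies in K.

3 is ramified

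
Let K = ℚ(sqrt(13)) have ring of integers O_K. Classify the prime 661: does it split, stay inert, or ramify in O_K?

p is inert

13 mod 4 = 1, hence disc K = 13 and O_K = ℤ[(1+√13)/2].
661 ∤ 13, so 661 is unramified.
(13/661) = 13^330 mod 661 = 660, giving Legendre symbol -1.
d is a non-residue mod p, hence 661 remains inert in O_K.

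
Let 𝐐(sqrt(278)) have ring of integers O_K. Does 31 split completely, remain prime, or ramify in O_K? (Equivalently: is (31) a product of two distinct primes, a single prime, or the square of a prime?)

Since 278 ≢ 1 mod 4, the ring of integers is ℤ[√278] with discriminant 4·278 = 1112.
Since gcd(31, 1112) = 1 the prime 31 does not ramify.
Legendre symbol by Euler's criterion: (278/31) ≡ 278^15 ≡ 30 (mod 31), i.e. (278/31) = -1.
d is a non-residue mod p, hence 31 remains inert in O_K.

inert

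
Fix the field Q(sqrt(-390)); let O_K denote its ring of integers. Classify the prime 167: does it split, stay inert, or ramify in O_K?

Since -390 ≢ 1 mod 4, the ring of integers is ℤ[√-390] with discriminant 4·(-390) = -1560.
disc(K) = -1560 is not divisible by 167; 167 is unramified.
(-390/167) = 111^83 mod 167 = 166, giving Legendre symbol -1.
d is a non-residue mod p, hence 167 remains inert in O_K.

inert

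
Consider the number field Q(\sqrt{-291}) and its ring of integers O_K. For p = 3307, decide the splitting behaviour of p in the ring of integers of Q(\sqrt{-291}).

p splits

d = -291 ≡ 1 (mod 4), so O_K = ℤ[(1+√-291)/2] and disc(K) = d = -291.
3307 ∤ -291, so 3307 is unramified.
Compute (-291/3307) via Euler: 3016^((3307-1)/2) mod 3307 = 1, so (-291/3307) = 1.
d is a quadratic residue mod p, hence 3307 splits in O_K.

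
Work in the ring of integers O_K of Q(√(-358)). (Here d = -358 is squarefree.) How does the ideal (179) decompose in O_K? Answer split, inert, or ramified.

p ramifies

Since -358 ≢ 1 mod 4, the ring of integers is ℤ[√-358] with discriminant 4·(-358) = -1432.
Ramification test: 179 | -1432. The prime 179 ramifies in K.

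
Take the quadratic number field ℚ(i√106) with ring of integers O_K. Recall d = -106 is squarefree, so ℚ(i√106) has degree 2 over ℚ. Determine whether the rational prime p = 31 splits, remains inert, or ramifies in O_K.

-106 mod 4 = 2, hence disc K = 4·(-106) = -424 and O_K = ℤ[√-106].
Since gcd(31, -424) = 1 the prime 31 does not ramify.
Euler's criterion: (-106)^15 mod 31 = 1. Thus (-106|31) = 1.
d is a quadratic residue mod p, hence 31 splits in O_K.

31 splits in O_K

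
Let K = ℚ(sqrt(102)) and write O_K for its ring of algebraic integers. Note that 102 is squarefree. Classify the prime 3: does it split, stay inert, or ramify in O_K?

d = 102 ≡ 2 (mod 4), so O_K = ℤ[√102] and disc(K) = 4d = 408.
Ramification test: 3 | 408. The prime 3 ramifies in K.

ramified — (3) = 𝔭²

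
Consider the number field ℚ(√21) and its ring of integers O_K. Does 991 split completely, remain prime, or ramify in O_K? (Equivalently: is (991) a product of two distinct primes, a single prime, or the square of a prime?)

split — (991) = 𝔭₁𝔭₂ with 𝔭₁ ≠ 𝔭₂

21 mod 4 = 1, hence disc K = 21 and O_K = ℤ[(1+√21)/2].
991 ∤ 21, so 991 is unramified.
Compute (21/991) via Euler: 21^((991-1)/2) mod 991 = 1, so (21/991) = 1.
Legendre symbol 1 ⇒ 991 is split.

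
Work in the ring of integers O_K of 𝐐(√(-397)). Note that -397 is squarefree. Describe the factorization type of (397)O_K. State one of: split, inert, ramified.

Since -397 ≢ 1 mod 4, the ring of integers is ℤ[√-397] with discriminant 4·(-397) = -1588.
397 divides disc(K) = -1588, so 397 ramifies.

ramifies in O_K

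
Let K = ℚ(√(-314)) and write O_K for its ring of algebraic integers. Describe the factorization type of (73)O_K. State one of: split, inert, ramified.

d = -314 ≡ 2 (mod 4), so O_K = ℤ[√-314] and disc(K) = 4d = -1256.
73 ∤ -1256, so 73 is unramified.
Euler's criterion: (-314)^36 mod 73 = 72. Thus (-314|73) = -1.
(-314/73) = -1, so 73 is inert.

inert — (73) stays prime in O_K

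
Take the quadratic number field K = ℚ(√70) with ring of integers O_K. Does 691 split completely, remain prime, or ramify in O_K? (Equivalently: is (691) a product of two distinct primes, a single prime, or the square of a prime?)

inert

d = 70 ≡ 2 (mod 4), so O_K = ℤ[√70] and disc(K) = 4d = 280.
691 ∤ 280, so 691 is unramified.
Legendre symbol by Euler's criterion: (70/691) ≡ 70^345 ≡ 690 (mod 691), i.e. (70/691) = -1.
(70/691) = -1, so 691 is inert.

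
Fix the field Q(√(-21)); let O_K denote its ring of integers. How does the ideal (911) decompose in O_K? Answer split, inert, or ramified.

-21 mod 4 = 3, hence disc K = 4·(-21) = -84 and O_K = ℤ[√-21].
Since gcd(911, -84) = 1 the prime 911 does not ramify.
(-21/911) = 890^455 mod 911 = 1, giving Legendre symbol 1.
Legendre symbol 1 ⇒ 911 is split.

911 splits in O_K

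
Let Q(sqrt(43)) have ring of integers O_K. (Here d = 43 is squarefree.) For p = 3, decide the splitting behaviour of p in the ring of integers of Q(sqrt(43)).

43 mod 4 = 3, hence disc K = 4·43 = 172 and O_K = ℤ[√43].
Since gcd(3, 172) = 1 the prime 3 does not ramify.
(43/3) = 1^1 mod 3 = 1, giving Legendre symbol 1.
d is a quadratic residue mod p, hence 3 splits in O_K.

splits completely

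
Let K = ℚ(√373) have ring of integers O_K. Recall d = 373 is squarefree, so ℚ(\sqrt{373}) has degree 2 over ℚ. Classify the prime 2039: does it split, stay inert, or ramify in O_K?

373 mod 4 = 1, hence disc K = 373 and O_K = ℤ[(1+√373)/2].
disc(K) = 373 is not divisible by 2039; 2039 is unramified.
Compute (373/2039) via Euler: 373^((2039-1)/2) mod 2039 = 2038, so (373/2039) = -1.
Legendre symbol -1 ⇒ 2039 is inert.

inert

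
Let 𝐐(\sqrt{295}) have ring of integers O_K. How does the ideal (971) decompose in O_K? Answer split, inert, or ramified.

remains prime (inert)

d = 295 ≡ 3 (mod 4), so O_K = ℤ[√295] and disc(K) = 4d = 1180.
disc(K) = 1180 is not divisible by 971; 971 is unramified.
Compute (295/971) via Euler: 295^((971-1)/2) mod 971 = 970, so (295/971) = -1.
Legendre symbol -1 ⇒ 971 is inert.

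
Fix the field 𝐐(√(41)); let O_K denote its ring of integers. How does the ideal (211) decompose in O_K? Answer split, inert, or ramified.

d = 41 ≡ 1 (mod 4), so O_K = ℤ[(1+√41)/2] and disc(K) = d = 41.
211 ∤ 41, so 211 is unramified.
Euler's criterion: 41^105 mod 211 = 210. Thus (41|211) = -1.
Legendre symbol -1 ⇒ 211 is inert.

inert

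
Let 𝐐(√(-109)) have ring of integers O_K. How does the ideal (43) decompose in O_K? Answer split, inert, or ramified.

43 remains inert

d = -109 ≡ 3 (mod 4), so O_K = ℤ[√-109] and disc(K) = 4d = -436.
Since gcd(43, -436) = 1 the prime 43 does not ramify.
Euler's criterion: (-109)^21 mod 43 = 42. Thus (-109|43) = -1.
Legendre symbol -1 ⇒ 43 is inert.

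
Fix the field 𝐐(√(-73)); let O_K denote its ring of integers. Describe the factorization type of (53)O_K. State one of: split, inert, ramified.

inert

d = -73 ≡ 3 (mod 4), so O_K = ℤ[√-73] and disc(K) = 4d = -292.
53 ∤ -292, so 53 is unramified.
Compute (-73/53) via Euler: 33^((53-1)/2) mod 53 = 52, so (-73/53) = -1.
Legendre symbol -1 ⇒ 53 is inert.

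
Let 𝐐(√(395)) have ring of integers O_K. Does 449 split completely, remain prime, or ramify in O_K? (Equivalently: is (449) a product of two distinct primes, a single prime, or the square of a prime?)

449 remains inert

Since 395 ≢ 1 mod 4, the ring of integers is ℤ[√395] with discriminant 4·395 = 1580.
disc(K) = 1580 is not divisible by 449; 449 is unramified.
Euler's criterion: 395^224 mod 449 = 448. Thus (395|449) = -1.
(395/449) = -1, so 449 is inert.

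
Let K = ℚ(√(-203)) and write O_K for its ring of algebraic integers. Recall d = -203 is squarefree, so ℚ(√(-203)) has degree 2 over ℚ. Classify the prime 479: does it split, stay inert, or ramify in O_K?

d = -203 ≡ 1 (mod 4), so O_K = ℤ[(1+√-203)/2] and disc(K) = d = -203.
Since gcd(479, -203) = 1 the prime 479 does not ramify.
Euler's criterion: (-203)^239 mod 479 = 1. Thus (-203|479) = 1.
d is a quadratic residue mod p, hence 479 splits in O_K.

splits completely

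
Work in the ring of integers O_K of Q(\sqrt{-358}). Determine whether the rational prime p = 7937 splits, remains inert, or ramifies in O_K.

-358 mod 4 = 2, hence disc K = 4·(-358) = -1432 and O_K = ℤ[√-358].
7937 ∤ -1432, so 7937 is unramified.
Legendre symbol by Euler's criterion: (-358/7937) ≡ (-358)^3968 ≡ 1 (mod 7937), i.e. (-358/7937) = 1.
Legendre symbol 1 ⇒ 7937 is split.

split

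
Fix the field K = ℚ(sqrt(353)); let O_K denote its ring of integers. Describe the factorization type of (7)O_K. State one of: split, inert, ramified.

7 remains inert

353 mod 4 = 1, hence disc K = 353 and O_K = ℤ[(1+√353)/2].
Since gcd(7, 353) = 1 the prime 7 does not ramify.
Legendre symbol by Euler's criterion: (353/7) ≡ 353^3 ≡ 6 (mod 7), i.e. (353/7) = -1.
Legendre symbol -1 ⇒ 7 is inert.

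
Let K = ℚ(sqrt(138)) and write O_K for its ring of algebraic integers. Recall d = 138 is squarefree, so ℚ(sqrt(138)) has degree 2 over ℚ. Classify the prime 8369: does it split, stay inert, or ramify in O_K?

split

138 mod 4 = 2, hence disc K = 4·138 = 552 and O_K = ℤ[√138].
8369 ∤ 552, so 8369 is unramified.
(138/8369) = 138^4184 mod 8369 = 1, giving Legendre symbol 1.
d is a quadratic residue mod p, hence 8369 splits in O_K.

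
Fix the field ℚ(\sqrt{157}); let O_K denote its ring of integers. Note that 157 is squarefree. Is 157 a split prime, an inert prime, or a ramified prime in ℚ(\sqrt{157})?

d = 157 ≡ 1 (mod 4), so O_K = ℤ[(1+√157)/2] and disc(K) = d = 157.
Ramification test: 157 | 157. The prime 157 ramifies in K.

157 is ramified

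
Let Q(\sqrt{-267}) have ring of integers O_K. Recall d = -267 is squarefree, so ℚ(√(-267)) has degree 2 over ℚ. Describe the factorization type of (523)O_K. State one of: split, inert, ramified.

-267 mod 4 = 1, hence disc K = -267 and O_K = ℤ[(1+√-267)/2].
disc(K) = -267 is not divisible by 523; 523 is unramified.
Euler's criterion: (-267)^261 mod 523 = 1. Thus (-267|523) = 1.
(-267/523) = 1, so 523 splits.

split — (523) = 𝔭₁𝔭₂ with 𝔭₁ ≠ 𝔭₂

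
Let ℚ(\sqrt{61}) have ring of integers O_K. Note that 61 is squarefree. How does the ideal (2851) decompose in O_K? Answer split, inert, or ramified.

split — (2851) = 𝔭₁𝔭₂ with 𝔭₁ ≠ 𝔭₂

61 mod 4 = 1, hence disc K = 61 and O_K = ℤ[(1+√61)/2].
2851 ∤ 61, so 2851 is unramified.
Legendre symbol by Euler's criterion: (61/2851) ≡ 61^1425 ≡ 1 (mod 2851), i.e. (61/2851) = 1.
Legendre symbol 1 ⇒ 2851 is split.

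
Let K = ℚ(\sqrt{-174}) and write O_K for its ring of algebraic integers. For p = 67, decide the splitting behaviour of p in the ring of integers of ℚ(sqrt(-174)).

Since -174 ≢ 1 mod 4, the ring of integers is ℤ[√-174] with discriminant 4·(-174) = -696.
disc(K) = -696 is not divisible by 67; 67 is unramified.
(-174/67) = 27^33 mod 67 = 66, giving Legendre symbol -1.
d is a non-residue mod p, hence 67 remains inert in O_K.

67 remains inert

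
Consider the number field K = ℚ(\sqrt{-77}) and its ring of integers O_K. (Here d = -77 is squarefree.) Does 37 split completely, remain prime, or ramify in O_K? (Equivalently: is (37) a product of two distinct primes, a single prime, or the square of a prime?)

-77 mod 4 = 3, hence disc K = 4·(-77) = -308 and O_K = ℤ[√-77].
disc(K) = -308 is not divisible by 37; 37 is unramified.
Euler's criterion: (-77)^18 mod 37 = 1. Thus (-77|37) = 1.
Legendre symbol 1 ⇒ 37 is split.

split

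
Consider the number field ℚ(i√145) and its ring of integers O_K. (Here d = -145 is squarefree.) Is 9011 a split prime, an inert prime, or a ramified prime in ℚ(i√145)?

split

Since -145 ≢ 1 mod 4, the ring of integers is ℤ[√-145] with discriminant 4·(-145) = -580.
disc(K) = -580 is not divisible by 9011; 9011 is unramified.
Compute (-145/9011) via Euler: 8866^((9011-1)/2) mod 9011 = 1, so (-145/9011) = 1.
(-145/9011) = 1, so 9011 splits.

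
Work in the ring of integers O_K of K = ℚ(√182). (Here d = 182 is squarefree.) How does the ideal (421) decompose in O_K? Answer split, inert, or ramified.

182 mod 4 = 2, hence disc K = 4·182 = 728 and O_K = ℤ[√182].
disc(K) = 728 is not divisible by 421; 421 is unramified.
(182/421) = 182^210 mod 421 = 1, giving Legendre symbol 1.
(182/421) = 1, so 421 splits.

splits completely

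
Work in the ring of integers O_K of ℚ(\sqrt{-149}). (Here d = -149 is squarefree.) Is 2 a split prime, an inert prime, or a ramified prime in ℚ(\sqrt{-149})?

ramified

-149 mod 4 = 3, hence disc K = 4·(-149) = -596 and O_K = ℤ[√-149].
2 divides disc(K) = -596, so 2 ramifies.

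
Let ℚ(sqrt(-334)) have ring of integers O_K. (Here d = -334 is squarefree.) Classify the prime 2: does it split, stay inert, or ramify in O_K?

ramifies in O_K

d = -334 ≡ 2 (mod 4), so O_K = ℤ[√-334] and disc(K) = 4d = -1336.
Ramification test: 2 | -1336. The prime 2 ramifies in K.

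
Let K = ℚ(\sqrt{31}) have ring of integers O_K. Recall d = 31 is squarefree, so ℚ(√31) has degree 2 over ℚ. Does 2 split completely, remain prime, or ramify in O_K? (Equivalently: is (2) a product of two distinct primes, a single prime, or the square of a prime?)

Since 31 ≢ 1 mod 4, the ring of integers is ℤ[√31] with discriminant 4·31 = 124.
disc(K) = 124 = 2·62, so p = 2 is ramified.

2 is ramified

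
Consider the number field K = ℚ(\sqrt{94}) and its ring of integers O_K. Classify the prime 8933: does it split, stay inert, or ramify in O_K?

94 mod 4 = 2, hence disc K = 4·94 = 376 and O_K = ℤ[√94].
8933 ∤ 376, so 8933 is unramified.
Legendre symbol by Euler's criterion: (94/8933) ≡ 94^4466 ≡ 8932 (mod 8933), i.e. (94/8933) = -1.
(94/8933) = -1, so 8933 is inert.

inert — (8933) stays prime in O_K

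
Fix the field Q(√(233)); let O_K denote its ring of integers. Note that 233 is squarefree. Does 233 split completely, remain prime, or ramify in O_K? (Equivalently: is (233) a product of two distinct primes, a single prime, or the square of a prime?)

Since 233 ≡ 1 mod 4, the ring of integers is ℤ[(1+√233)/2] with discriminant 233.
233 divides disc(K) = 233, so 233 ramifies.

ramifies in O_K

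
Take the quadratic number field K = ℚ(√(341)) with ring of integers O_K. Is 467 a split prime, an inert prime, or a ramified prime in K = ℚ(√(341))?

p splits

Since 341 ≡ 1 mod 4, the ring of integers is ℤ[(1+√341)/2] with discriminant 341.
disc(K) = 341 is not divisible by 467; 467 is unramified.
Euler's criterion: 341^233 mod 467 = 1. Thus (341|467) = 1.
d is a quadratic residue mod p, hence 467 splits in O_K.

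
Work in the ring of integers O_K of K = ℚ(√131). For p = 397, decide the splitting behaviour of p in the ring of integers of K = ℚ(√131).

splits completely

d = 131 ≡ 3 (mod 4), so O_K = ℤ[√131] and disc(K) = 4d = 524.
disc(K) = 524 is not divisible by 397; 397 is unramified.
Legendre symbol by Euler's criterion: (131/397) ≡ 131^198 ≡ 1 (mod 397), i.e. (131/397) = 1.
(131/397) = 1, so 397 splits.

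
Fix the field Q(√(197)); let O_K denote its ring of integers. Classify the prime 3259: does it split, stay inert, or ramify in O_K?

split — (3259) = 𝔭₁𝔭₂ with 𝔭₁ ≠ 𝔭₂

d = 197 ≡ 1 (mod 4), so O_K = ℤ[(1+√197)/2] and disc(K) = d = 197.
Since gcd(3259, 197) = 1 the prime 3259 does not ramify.
(197/3259) = 197^1629 mod 3259 = 1, giving Legendre symbol 1.
d is a quadratic residue mod p, hence 3259 splits in O_K.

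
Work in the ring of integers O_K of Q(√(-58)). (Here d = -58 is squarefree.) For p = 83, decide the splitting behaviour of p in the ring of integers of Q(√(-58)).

Since -58 ≢ 1 mod 4, the ring of integers is ℤ[√-58] with discriminant 4·(-58) = -232.
83 ∤ -232, so 83 is unramified.
Compute (-58/83) via Euler: 25^((83-1)/2) mod 83 = 1, so (-58/83) = 1.
d is a quadratic residue mod p, hence 83 splits in O_K.

83 splits in O_K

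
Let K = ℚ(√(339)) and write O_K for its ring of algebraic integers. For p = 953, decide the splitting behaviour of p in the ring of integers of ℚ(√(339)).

Since 339 ≢ 1 mod 4, the ring of integers is ℤ[√339] with discriminant 4·339 = 1356.
disc(K) = 1356 is not divisible by 953; 953 is unramified.
Compute (339/953) via Euler: 339^((953-1)/2) mod 953 = 952, so (339/953) = -1.
d is a non-residue mod p, hence 953 remains inert in O_K.

remains prime (inert)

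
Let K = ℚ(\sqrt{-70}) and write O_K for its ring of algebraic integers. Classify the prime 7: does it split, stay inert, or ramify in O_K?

7 is ramified

Since -70 ≢ 1 mod 4, the ring of integers is ℤ[√-70] with discriminant 4·(-70) = -280.
disc(K) = -280 = 7·(-40), so p = 7 is ramified.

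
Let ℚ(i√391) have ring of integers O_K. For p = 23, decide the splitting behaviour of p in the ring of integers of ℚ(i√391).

-391 mod 4 = 1, hence disc K = -391 and O_K = ℤ[(1+√-391)/2].
disc(K) = -391 = 23·(-17), so p = 23 is ramified.

ramified — (23) = 𝔭²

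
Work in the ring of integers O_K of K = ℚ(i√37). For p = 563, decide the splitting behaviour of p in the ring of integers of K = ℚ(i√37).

splits completely

Since -37 ≢ 1 mod 4, the ring of integers is ℤ[√-37] with discriminant 4·(-37) = -148.
disc(K) = -148 is not divisible by 563; 563 is unramified.
Euler's criterion: (-37)^281 mod 563 = 1. Thus (-37|563) = 1.
(-37/563) = 1, so 563 splits.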